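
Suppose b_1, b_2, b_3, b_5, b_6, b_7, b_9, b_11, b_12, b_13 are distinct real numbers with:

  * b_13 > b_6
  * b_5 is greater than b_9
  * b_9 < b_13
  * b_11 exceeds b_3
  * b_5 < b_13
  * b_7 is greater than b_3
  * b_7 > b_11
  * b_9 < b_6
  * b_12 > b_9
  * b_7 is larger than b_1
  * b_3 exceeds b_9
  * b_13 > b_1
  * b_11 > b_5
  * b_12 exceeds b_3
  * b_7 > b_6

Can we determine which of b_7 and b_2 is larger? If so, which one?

undetermined

Following every chain through b_2: nothing is chained to b_2.
b_7 is not reached, and no chain runs the other way from b_7 to b_2.
So the given relations leave the order of b_2 and b_7 undetermined.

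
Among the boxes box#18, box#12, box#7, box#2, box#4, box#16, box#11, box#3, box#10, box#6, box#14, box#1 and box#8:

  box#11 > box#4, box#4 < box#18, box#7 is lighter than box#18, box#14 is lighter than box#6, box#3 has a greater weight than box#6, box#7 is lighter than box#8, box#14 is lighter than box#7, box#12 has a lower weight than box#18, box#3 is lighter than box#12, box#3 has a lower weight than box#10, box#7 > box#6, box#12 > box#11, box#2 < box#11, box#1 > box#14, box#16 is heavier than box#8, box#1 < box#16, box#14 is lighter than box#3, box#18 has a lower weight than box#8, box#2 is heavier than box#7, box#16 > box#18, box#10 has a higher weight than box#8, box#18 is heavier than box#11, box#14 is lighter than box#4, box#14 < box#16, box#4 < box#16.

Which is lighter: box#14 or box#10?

box#14

Chaining the given relations: box#14 < box#6 < box#7 < box#2 < box#11 < box#12 < box#18 < box#8 < box#10.
So box#14 < box#10; box#14 is the lighter of the two.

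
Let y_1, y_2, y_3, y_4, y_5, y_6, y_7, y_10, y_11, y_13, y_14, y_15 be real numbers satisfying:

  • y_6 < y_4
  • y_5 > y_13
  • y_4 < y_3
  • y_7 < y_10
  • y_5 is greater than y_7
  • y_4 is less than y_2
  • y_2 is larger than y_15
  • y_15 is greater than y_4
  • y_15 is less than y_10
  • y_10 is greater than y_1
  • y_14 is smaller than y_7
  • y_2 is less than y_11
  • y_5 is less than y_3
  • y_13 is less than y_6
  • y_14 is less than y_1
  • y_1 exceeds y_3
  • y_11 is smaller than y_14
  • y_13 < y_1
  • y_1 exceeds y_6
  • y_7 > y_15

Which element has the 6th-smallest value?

y_11

Chaining the given pairs: y_13 < y_6 < y_4 < y_15 < y_2 < y_11 < y_14 < y_7 < y_5 < y_3 < y_1 < y_10.
Counting 6 from the smallest end gives y_11.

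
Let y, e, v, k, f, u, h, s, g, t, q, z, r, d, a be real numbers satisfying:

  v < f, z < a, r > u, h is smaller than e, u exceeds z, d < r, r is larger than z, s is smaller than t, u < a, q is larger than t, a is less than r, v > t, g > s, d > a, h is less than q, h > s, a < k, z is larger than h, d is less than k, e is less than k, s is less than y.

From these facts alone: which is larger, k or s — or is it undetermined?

Following the relations from s: s < h < z < u < a < k.
So k is larger.

k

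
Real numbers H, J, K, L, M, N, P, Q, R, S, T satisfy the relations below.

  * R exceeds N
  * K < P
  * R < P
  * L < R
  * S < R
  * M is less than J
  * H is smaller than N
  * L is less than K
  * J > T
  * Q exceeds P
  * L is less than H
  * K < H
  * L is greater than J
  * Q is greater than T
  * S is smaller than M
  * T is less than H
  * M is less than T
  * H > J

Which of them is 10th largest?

M

Piecing the relations together gives one ordering: S < M < T < J < L < K < H < N < R < P < Q.
The 10th largest is M.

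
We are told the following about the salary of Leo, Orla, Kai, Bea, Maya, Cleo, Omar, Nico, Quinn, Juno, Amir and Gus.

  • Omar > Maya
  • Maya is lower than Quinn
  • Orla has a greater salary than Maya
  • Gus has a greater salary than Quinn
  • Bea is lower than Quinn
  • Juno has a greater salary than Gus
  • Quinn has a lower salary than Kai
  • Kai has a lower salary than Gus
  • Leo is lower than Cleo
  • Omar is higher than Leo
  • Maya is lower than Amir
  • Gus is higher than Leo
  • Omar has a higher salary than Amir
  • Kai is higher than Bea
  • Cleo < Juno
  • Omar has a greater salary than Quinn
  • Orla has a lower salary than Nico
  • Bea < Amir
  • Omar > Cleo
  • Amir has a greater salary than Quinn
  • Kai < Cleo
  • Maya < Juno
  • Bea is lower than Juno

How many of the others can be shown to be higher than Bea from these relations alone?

Directly above Bea: Quinn, Kai, Amir, Juno.
One step further: Cleo, Omar, Gus (7 so far).
Nothing else is reachable above Bea; 7 in all.

7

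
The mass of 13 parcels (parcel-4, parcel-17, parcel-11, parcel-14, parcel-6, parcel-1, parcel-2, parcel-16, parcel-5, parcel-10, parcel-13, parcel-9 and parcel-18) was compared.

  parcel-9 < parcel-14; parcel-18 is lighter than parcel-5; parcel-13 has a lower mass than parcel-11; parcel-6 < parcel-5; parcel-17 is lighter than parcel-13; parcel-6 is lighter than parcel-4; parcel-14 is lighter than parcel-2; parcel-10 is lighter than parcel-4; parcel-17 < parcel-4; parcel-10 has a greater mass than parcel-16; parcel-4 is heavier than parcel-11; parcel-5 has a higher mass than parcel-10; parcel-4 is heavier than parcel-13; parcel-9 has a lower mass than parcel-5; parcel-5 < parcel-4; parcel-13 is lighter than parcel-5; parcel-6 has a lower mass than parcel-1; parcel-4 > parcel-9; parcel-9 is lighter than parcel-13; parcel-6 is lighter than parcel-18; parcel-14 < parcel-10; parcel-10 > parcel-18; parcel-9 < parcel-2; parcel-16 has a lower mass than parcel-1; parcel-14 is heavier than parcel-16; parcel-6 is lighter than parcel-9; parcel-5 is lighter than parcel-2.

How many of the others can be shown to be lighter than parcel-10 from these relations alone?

From parcel-10 the given relations immediately reach parcel-16, parcel-14, parcel-18.
From those, parcel-6, parcel-9 — 5 in total.
No other element is forced below parcel-10 by the given relations, so the count is 5.

5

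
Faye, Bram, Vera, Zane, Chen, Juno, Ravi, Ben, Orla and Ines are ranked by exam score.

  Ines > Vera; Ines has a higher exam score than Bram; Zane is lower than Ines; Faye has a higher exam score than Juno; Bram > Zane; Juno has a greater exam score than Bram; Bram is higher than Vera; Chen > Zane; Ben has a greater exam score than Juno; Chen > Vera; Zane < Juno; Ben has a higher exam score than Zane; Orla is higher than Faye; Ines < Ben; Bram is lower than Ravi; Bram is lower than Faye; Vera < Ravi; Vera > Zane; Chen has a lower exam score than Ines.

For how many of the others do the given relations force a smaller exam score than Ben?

From Ben the given relations immediately reach Zane, Juno, Ines.
From those, Vera, Bram, Chen — 6 in total.
No other element is forced below Ben by the given relations, so the count is 6.

6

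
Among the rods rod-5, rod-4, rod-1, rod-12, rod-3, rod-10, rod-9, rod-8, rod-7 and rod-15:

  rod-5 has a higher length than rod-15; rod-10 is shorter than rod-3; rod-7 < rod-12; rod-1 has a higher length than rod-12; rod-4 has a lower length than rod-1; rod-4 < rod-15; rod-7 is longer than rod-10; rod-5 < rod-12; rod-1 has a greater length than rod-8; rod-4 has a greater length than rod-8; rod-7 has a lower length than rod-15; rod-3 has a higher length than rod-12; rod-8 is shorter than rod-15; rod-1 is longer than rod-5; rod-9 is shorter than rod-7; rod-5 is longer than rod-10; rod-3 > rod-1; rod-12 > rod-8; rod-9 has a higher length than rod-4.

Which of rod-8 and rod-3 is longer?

Link the given pairs in sequence: rod-8 < rod-4; rod-4 < rod-9; rod-9 < rod-7; rod-7 < rod-15; rod-15 < rod-5; rod-5 < rod-12; rod-12 < rod-1; rod-1 < rod-3.
Together: rod-8 < rod-4 < rod-9 < rod-7 < rod-15 < rod-5 < rod-12 < rod-1 < rod-3.
So rod-8 < rod-3; rod-3 is the longer of the two.

rod-3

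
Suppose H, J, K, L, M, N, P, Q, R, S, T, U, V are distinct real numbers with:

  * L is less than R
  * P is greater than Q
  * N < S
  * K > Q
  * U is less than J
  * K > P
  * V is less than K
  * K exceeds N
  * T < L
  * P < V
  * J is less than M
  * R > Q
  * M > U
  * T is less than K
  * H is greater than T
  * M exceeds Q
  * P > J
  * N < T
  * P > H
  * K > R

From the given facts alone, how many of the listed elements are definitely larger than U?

5

Directly above U: J, M.
One step further: P (3 so far).
One step further: V, K (5 so far).
Nothing else is reachable above U; 5 in all.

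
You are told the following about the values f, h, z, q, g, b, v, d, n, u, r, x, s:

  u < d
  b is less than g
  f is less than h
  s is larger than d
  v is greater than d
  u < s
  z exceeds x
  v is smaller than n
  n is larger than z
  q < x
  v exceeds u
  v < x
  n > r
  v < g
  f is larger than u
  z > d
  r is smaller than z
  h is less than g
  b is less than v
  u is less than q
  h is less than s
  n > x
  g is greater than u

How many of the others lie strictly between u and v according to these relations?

The relations place u below v. An element lies strictly between them when it is forced above u and also forced below v.
Above u: {d, f, q, h, x, z, n, g, s}. Below v: {d, b}.
Intersection: {d} — 1.

1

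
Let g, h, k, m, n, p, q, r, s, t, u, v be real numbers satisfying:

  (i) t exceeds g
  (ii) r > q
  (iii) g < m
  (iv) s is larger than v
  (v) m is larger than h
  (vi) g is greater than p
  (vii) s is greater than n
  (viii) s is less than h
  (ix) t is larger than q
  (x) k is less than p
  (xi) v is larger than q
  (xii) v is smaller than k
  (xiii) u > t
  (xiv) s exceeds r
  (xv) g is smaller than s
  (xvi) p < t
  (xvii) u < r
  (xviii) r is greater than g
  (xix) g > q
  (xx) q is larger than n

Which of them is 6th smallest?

The consecutive relations fix a unique order: n < q < v < k < p < g < t < u < r < s < h < m.
Counting 6 from the smallest end gives g.

g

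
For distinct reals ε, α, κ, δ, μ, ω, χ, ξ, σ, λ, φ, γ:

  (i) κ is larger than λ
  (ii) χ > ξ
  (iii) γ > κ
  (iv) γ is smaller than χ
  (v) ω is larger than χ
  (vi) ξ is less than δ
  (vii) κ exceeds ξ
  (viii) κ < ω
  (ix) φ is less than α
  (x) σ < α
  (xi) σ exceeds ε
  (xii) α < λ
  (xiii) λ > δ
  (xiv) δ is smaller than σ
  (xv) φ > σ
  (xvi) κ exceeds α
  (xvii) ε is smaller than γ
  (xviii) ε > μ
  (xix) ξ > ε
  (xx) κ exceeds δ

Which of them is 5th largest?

Piecing the relations together gives one ordering: μ < ε < ξ < δ < σ < φ < α < λ < κ < γ < χ < ω.
Counting 5 from the largest end gives λ.

λ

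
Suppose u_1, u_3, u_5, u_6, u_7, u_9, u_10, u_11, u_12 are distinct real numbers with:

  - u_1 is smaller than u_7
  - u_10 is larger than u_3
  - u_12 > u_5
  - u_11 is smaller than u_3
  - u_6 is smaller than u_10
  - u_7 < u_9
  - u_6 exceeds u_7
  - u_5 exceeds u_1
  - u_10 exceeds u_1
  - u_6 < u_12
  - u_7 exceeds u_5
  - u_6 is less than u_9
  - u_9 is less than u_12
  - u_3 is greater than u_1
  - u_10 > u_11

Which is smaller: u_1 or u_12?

Following the relations from u_1: u_1 < u_5 < u_7 < u_6 < u_9 < u_12.
So u_1 < u_12; u_1 is the smaller of the two.

u_1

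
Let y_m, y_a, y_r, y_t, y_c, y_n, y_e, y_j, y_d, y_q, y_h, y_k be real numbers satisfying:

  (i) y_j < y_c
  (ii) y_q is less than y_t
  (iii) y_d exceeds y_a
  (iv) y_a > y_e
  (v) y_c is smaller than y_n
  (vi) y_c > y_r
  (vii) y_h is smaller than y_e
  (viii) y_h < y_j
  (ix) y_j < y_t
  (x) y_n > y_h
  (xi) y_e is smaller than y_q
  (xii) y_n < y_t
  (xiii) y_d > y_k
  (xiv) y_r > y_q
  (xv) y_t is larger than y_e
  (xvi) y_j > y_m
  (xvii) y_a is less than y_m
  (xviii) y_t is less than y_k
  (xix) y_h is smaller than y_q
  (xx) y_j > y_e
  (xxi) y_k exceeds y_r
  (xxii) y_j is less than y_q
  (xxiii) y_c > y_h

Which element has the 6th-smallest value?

The consecutive relations fix a unique order: y_h < y_e < y_a < y_m < y_j < y_q < y_r < y_c < y_n < y_t < y_k < y_d.
Counting 6 from the smallest end gives y_q.

y_q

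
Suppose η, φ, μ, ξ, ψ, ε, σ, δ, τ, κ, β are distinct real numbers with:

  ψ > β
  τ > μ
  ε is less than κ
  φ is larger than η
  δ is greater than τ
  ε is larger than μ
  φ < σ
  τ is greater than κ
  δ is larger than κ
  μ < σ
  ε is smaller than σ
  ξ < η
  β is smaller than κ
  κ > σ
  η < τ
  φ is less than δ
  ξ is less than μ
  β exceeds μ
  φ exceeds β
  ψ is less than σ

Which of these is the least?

μ is not least since ξ < μ; ε is not least since μ < ε; β is not least since μ < β; ψ is not least since β < ψ; η is not least since ξ < η; φ is not least since η < φ; σ is not least since ε < σ; κ is not least since ε < κ; τ is not least since κ < τ; δ is not least since τ < δ.
Only ξ has nothing below it, so ξ is the least.

ξ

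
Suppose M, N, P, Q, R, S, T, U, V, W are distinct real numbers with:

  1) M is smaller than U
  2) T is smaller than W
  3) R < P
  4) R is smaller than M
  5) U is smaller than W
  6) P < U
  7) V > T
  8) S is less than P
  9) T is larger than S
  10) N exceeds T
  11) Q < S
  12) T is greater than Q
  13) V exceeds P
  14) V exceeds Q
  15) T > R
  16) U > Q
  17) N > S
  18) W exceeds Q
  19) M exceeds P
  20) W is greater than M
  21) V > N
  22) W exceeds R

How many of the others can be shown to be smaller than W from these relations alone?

From W the given relations immediately reach Q, R, T, M, U.
From those, S, P — 7 in total.
Nothing else is reachable below W; 7 in all.

7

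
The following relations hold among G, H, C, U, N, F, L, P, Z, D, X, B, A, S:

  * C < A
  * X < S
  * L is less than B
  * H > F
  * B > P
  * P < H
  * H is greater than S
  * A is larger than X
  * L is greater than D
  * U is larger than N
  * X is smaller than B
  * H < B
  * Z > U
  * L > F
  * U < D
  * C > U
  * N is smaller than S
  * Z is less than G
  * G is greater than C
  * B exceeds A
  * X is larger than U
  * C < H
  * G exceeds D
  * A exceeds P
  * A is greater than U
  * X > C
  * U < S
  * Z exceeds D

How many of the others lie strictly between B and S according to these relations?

Chaining upward from S reaches: H.
Chaining downward from B reaches: N, U, D, C, P, F, X, L, A, H.
Strictly between S and B are those in both lists: H — 1 element.

1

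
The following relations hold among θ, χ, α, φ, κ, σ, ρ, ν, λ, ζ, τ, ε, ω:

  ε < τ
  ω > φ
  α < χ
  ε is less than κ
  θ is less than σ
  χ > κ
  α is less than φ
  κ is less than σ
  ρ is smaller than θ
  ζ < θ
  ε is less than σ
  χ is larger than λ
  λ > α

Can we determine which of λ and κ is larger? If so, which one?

undetermined

Following every chain through λ: above λ we get χ; below λ we get α.
κ is not reached, and no chain runs the other way from κ to λ.
So the given relations leave the order of λ and κ undetermined.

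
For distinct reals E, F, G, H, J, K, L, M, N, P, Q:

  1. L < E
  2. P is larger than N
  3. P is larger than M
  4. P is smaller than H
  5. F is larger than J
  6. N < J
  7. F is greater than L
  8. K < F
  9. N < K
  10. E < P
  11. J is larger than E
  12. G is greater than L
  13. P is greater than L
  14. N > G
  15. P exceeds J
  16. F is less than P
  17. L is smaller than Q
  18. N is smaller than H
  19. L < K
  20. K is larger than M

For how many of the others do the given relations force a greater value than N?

5

The elements the relations force above N are K, J, F, P, H — no chain reaches any other.
That is 5.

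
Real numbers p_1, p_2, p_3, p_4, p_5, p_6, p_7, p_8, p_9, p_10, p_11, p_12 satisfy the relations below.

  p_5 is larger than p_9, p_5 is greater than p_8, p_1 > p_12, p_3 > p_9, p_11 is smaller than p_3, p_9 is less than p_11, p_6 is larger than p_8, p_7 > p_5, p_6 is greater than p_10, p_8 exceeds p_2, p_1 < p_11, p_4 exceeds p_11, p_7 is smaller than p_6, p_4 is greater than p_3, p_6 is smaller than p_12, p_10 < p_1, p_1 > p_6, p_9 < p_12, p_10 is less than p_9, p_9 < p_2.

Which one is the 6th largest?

p_6

Piecing the relations together gives one ordering: p_10 < p_9 < p_2 < p_8 < p_5 < p_7 < p_6 < p_12 < p_1 < p_11 < p_3 < p_4.
The 6th largest is p_6.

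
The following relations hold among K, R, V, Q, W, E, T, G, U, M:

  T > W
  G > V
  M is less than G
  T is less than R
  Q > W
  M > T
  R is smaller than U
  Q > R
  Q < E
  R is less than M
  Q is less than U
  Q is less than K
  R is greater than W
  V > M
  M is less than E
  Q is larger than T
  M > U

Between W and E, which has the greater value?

Following the relations from W: W < T < R < Q < U < M < E.
So W < E; E is the larger of the two.

E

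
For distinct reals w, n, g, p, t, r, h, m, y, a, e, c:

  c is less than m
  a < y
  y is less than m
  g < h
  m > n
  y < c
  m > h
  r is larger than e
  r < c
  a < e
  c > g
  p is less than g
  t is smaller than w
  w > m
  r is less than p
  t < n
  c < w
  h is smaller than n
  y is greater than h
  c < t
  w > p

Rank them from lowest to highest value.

Nothing is placed below a, so it is least; from there a < e; e < r; r < p; p < g; g < h; h < y; y < c; c < t; t < n; n < m; m < w, each given directly.

a < e < r < p < g < h < y < c < t < n < m < w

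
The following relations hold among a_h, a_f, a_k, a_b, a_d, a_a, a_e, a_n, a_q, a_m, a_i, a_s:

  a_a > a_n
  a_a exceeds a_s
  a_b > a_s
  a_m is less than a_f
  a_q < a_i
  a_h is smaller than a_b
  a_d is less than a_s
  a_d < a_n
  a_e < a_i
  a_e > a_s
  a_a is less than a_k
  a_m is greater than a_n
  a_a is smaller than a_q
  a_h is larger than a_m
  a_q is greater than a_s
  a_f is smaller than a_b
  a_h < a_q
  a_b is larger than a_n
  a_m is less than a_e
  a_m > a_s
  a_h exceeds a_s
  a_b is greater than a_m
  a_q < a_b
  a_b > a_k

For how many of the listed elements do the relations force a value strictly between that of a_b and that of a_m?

3

The relations place a_m below a_b. An element lies strictly between them when it is forced above a_m and also forced below a_b.
Above a_m: {a_f, a_h, a_e, a_q, a_i}. Below a_b: {a_d, a_n, a_s, a_f, a_a, a_h, a_q, a_k}.
Intersection: {a_f, a_h, a_q} — 3.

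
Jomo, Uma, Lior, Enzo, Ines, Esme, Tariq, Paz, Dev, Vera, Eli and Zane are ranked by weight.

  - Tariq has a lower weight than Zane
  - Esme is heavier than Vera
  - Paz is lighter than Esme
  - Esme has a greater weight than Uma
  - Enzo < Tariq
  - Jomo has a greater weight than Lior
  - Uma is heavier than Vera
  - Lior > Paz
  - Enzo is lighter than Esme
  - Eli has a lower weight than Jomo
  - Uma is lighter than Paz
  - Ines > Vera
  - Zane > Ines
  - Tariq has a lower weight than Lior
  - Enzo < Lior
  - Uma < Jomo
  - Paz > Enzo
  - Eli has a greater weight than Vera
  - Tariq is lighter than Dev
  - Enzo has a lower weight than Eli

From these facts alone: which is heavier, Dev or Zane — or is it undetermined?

undetermined

Following every chain through Zane: below Zane we get Vera, Ines, Enzo, Tariq.
Dev is not reached, and no chain runs the other way from Dev to Zane.
So the given relations leave the order of Zane and Dev undetermined.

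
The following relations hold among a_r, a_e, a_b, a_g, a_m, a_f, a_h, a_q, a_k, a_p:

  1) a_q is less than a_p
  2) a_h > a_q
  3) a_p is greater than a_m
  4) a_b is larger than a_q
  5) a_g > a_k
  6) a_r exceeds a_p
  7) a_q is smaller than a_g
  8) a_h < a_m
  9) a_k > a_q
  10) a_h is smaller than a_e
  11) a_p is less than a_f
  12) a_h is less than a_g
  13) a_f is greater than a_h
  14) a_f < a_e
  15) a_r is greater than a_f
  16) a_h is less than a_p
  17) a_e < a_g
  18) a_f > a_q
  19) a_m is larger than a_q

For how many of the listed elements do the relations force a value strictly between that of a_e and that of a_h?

3

Chaining upward from a_h reaches: a_m, a_p, a_f, a_r, a_g.
Chaining downward from a_e reaches: a_q, a_m, a_p, a_f.
Strictly between a_h and a_e are those in both lists: a_m, a_p, a_f — 3 elements.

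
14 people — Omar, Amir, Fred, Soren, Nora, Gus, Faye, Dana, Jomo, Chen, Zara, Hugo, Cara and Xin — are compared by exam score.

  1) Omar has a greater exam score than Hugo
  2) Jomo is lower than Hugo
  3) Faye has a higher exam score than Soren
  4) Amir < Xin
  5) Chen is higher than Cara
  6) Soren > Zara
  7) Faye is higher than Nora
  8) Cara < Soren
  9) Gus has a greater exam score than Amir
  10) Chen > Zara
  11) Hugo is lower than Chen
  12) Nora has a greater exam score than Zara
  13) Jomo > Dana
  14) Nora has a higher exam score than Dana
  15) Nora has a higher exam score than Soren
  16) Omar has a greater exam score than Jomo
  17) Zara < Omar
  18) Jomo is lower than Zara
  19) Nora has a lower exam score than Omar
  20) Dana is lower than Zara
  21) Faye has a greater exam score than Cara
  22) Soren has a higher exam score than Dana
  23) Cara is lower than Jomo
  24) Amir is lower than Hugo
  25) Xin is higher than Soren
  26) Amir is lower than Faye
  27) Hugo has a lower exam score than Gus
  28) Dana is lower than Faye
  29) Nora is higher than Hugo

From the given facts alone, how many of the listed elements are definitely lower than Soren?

4

From Soren the given relations immediately reach Dana, Cara, Zara.
From those, Jomo — 4 in total.
Nothing else is reachable below Soren; 4 in all.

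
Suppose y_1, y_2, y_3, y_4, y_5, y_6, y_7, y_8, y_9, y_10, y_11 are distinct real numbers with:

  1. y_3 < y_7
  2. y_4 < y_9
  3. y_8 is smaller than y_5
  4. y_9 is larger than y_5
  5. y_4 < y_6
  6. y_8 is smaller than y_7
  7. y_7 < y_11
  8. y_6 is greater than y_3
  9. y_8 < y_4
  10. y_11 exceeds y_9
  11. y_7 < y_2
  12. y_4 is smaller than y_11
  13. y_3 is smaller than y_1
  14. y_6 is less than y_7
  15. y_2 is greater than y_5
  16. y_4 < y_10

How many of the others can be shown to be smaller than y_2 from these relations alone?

6

The elements the relations force below y_2 are y_3, y_8, y_4, y_6, y_5, y_7 — no chain reaches any other.
That is 6.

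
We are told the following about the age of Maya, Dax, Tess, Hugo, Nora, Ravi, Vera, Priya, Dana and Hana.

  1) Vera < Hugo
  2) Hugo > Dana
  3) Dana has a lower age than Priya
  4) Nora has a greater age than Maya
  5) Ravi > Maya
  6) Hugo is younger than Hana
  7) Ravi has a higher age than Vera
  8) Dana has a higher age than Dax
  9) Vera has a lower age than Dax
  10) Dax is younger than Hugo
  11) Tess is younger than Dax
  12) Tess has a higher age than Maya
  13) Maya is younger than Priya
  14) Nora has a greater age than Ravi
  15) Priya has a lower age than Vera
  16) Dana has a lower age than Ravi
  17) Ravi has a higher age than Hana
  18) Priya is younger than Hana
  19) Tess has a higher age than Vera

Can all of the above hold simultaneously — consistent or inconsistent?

We have Dana < Priya stated directly, yet also Priya < Vera < Tess < Dax < Dana by chaining the others — so Priya < Dana. Contradiction.

inconsistent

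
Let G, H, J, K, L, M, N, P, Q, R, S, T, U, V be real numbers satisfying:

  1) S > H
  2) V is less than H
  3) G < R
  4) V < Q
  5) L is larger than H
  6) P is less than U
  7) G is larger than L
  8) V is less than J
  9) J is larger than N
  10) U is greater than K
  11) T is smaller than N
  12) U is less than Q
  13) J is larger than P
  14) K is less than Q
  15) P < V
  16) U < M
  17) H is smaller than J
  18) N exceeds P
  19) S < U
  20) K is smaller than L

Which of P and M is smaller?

P

Following the relations from P: P < V < H < S < U < M.
So P < M; P is the smaller of the two.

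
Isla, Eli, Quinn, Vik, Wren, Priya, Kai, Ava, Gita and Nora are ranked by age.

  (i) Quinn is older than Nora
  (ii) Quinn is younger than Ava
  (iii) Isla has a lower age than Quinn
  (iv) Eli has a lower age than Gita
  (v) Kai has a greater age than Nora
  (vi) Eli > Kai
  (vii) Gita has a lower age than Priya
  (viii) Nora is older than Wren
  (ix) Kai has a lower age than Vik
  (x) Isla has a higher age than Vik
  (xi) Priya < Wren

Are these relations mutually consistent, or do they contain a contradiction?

Chaining the given relations yields Eli < Gita < Priya < Wren < Nora < Kai, so Eli < Kai. But one relation states Kai < Eli. These cannot both hold.

inconsistent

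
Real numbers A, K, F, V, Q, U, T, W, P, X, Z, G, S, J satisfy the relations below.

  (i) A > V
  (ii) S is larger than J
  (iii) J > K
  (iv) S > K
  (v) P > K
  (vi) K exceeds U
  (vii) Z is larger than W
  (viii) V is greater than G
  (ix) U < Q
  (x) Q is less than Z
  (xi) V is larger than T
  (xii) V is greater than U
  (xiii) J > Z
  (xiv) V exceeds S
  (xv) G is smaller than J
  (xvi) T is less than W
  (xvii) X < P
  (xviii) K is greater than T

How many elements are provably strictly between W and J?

Chaining upward from W reaches: Z, S, V, A.
Chaining downward from J reaches: T, U, K, Q, Z, G.
Strictly between W and J are those in both lists: Z — 1 element.

1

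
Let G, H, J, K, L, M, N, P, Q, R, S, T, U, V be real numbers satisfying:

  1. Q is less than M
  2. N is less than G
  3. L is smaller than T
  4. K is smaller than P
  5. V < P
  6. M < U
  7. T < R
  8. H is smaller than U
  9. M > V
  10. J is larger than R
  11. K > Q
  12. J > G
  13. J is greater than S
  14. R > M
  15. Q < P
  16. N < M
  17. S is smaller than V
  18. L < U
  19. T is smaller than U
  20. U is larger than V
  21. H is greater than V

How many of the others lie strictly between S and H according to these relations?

The relations place S below H. An element lies strictly between them when it is forced above S and also forced below H.
Above S: {V, P, M, U, R, J}. Below H: {V}.
Intersection: {V} — 1.

1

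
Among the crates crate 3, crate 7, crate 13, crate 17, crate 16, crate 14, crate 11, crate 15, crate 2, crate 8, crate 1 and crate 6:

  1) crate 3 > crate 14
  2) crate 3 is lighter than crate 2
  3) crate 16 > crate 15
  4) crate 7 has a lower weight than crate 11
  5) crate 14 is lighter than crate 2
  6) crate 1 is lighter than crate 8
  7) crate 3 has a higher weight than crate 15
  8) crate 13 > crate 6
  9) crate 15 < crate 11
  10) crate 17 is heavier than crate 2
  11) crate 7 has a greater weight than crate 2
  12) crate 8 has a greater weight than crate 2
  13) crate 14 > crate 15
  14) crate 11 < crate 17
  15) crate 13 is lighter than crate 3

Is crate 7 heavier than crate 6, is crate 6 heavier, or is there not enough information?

The relevant relations are crate 6 < crate 13; crate 13 < crate 3; crate 3 < crate 2; crate 2 < crate 7.
Chaining these gives crate 6 < crate 13 < crate 3 < crate 2 < crate 7.
So crate 7 is heavier.

crate 7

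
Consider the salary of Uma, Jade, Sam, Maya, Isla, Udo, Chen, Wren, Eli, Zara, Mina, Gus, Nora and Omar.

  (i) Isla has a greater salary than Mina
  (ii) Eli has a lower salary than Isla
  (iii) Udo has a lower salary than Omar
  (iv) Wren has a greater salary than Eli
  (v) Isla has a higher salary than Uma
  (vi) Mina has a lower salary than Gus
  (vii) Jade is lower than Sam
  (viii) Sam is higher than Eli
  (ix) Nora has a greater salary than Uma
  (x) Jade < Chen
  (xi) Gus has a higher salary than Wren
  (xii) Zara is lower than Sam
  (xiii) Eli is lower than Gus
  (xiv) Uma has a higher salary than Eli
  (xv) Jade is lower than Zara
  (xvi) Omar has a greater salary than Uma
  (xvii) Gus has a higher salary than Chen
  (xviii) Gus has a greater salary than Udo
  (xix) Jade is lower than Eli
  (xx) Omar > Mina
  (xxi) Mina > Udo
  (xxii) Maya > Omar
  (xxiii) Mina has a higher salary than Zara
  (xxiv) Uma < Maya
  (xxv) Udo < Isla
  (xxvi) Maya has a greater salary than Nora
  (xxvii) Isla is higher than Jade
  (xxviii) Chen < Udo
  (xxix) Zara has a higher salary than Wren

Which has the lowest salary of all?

Jade

Chen is not least since Jade < Chen; Eli is not least since Jade < Eli; Wren is not least since Eli < Wren; Udo is not least since Chen < Udo; Zara is not least since Jade < Zara; Mina is not least since Udo < Mina; Gus is not least since Wren < Gus; Sam is not least since Jade < Sam; Uma is not least since Eli < Uma; Omar is not least since Uma < Omar; Isla is not least since Uma < Isla; Nora is not least since Uma < Nora; Maya is not least since Nora < Maya.
Only Jade has nothing below it, so Jade is the lowest salary.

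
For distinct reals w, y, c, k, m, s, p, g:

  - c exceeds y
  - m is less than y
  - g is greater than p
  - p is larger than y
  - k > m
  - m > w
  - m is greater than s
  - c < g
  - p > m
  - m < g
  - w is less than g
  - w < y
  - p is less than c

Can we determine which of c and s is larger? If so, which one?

c

Chaining the given relations: s < m < y < p < c.
So c is larger.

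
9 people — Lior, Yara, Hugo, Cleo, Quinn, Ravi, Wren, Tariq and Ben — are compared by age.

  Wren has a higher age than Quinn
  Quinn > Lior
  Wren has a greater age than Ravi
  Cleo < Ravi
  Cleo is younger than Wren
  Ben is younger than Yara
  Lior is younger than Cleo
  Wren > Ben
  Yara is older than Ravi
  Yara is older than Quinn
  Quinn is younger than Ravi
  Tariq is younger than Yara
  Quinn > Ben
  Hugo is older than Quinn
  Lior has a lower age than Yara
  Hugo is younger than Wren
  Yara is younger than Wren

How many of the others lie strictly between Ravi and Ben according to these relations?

1

Chaining upward from Ben reaches: Quinn, Hugo, Yara, Wren.
Chaining downward from Ravi reaches: Lior, Quinn, Cleo.
Strictly between Ben and Ravi are those in both lists: Quinn — 1 element.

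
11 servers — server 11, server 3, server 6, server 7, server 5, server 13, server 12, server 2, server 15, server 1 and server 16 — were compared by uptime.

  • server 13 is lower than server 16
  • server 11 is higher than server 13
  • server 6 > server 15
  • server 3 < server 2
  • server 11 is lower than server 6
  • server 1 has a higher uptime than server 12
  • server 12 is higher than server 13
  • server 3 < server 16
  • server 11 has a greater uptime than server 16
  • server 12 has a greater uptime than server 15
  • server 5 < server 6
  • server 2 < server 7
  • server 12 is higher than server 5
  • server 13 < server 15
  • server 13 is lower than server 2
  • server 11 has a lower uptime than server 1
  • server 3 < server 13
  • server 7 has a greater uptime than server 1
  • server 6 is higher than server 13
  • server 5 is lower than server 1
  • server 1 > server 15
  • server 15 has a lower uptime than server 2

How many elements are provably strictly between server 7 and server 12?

1

Chaining upward from server 12 reaches: server 1.
Chaining downward from server 7 reaches: server 3, server 13, server 15, server 5, server 16, server 2, server 11, server 1.
Strictly between server 12 and server 7 are those in both lists: server 1 — 1 element.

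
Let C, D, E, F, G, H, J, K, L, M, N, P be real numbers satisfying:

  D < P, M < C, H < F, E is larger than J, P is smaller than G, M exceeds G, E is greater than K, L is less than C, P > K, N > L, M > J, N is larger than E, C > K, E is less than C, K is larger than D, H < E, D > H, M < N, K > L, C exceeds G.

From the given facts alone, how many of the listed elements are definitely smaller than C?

9

Directly below C: L, K, G, M, E.
One step further: H, D, P, J (9 so far).
No other element is forced below C by the given relations, so the count is 9.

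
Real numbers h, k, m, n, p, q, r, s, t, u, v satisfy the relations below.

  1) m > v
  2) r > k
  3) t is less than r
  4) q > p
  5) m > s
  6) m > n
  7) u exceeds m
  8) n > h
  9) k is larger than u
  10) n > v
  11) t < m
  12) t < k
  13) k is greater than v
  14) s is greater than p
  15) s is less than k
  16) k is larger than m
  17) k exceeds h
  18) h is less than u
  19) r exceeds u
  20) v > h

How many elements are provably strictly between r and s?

3

Chaining upward from s reaches: m, u, k.
Chaining downward from r reaches: t, p, h, v, n, m, u, k.
Strictly between s and r are those in both lists: m, u, k — 3 elements.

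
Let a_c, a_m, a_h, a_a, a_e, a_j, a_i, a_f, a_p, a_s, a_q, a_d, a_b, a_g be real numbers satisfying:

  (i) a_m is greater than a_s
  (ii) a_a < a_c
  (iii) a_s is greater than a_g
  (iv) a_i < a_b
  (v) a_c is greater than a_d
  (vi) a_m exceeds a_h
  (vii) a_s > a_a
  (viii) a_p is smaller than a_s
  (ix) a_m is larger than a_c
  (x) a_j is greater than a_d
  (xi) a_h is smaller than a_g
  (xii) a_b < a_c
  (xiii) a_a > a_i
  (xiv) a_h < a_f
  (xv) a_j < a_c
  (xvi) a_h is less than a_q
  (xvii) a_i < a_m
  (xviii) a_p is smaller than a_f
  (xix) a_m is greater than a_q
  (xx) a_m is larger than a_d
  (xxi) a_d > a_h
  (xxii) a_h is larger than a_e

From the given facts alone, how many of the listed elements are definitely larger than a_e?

9

The elements the relations force above a_e are a_h, a_q, a_d, a_j, a_c, a_g, a_f, a_s, a_m — no chain reaches any other.
That is 9.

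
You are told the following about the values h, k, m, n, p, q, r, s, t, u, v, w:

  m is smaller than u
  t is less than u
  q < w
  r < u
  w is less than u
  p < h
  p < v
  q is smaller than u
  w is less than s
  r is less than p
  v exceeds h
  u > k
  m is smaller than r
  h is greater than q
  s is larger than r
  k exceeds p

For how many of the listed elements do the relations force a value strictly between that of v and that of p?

1

The relations place p below v. An element lies strictly between them when it is forced above p and also forced below v.
Above p: {h, k, u}. Below v: {q, m, r, h}.
Intersection: {h} — 1.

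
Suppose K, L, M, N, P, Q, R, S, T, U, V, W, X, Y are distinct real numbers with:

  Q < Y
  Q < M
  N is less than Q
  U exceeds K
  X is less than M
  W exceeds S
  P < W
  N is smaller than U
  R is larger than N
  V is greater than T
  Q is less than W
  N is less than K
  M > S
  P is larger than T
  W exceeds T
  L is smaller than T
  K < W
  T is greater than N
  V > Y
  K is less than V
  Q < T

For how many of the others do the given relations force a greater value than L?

4

From L the given relations immediately reach T.
From those, P, V, W — 4 in total.
Nothing else is reachable above L; 4 in all.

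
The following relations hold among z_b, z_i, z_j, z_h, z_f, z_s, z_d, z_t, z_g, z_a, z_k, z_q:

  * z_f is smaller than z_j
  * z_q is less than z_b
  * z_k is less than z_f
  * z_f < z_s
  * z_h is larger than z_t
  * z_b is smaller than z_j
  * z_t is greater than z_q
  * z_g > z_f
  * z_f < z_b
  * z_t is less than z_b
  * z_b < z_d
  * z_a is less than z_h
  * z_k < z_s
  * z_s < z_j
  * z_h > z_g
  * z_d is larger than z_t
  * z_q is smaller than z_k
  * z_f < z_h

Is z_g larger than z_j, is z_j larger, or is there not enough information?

Following every chain through z_j: below z_j we get z_q, z_t, z_k, z_f, z_b, z_s.
z_g is not reached, and no chain runs the other way from z_g to z_j.
So the given relations leave the order of z_j and z_g undetermined.

undetermined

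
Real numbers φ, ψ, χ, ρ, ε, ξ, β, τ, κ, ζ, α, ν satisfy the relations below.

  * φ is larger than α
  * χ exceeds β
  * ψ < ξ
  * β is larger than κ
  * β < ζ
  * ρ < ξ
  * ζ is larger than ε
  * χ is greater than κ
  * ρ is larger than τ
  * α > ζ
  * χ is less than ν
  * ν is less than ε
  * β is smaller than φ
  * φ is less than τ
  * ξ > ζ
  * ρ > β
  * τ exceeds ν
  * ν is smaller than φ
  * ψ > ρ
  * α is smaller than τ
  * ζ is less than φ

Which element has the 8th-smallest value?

φ

Piecing the relations together gives one ordering: κ < β < χ < ν < ε < ζ < α < φ < τ < ρ < ψ < ξ.
Counting 8 from the smallest end gives φ.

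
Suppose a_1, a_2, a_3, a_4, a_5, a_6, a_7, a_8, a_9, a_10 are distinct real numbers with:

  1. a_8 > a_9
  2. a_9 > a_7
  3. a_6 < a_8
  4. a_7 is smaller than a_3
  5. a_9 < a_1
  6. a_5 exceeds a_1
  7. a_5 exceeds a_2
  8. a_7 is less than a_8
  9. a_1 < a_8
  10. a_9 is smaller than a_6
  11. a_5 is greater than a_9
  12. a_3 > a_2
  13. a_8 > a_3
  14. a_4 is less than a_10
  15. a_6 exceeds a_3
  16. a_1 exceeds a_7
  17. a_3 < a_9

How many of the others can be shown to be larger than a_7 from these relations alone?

6

The elements the relations force above a_7 are a_3, a_9, a_6, a_1, a_8, a_5 — no chain reaches any other.
That is 6.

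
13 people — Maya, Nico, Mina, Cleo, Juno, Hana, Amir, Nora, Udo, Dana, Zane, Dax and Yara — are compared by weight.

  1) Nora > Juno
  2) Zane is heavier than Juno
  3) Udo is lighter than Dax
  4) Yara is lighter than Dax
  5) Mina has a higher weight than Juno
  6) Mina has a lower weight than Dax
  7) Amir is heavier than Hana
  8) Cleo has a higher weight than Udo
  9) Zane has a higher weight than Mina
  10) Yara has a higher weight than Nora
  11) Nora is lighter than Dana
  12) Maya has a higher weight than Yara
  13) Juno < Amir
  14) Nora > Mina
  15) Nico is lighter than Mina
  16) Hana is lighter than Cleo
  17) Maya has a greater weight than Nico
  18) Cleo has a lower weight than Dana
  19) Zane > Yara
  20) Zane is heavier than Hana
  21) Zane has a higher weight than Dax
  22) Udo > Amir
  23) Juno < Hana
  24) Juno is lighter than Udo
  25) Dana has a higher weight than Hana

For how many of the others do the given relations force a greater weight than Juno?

From Juno the given relations immediately reach Mina, Nora, Hana, Amir, Udo, Zane.
From those, Yara, Cleo, Dax, Dana — 10 in total.
From those, Maya — 11 in total.
No other element is forced above Juno by the given relations, so the count is 11.

11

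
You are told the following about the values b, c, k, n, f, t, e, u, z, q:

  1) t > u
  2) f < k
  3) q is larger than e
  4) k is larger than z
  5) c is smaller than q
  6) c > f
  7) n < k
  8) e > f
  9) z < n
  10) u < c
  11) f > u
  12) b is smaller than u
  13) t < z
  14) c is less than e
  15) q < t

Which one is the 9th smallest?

Piecing the relations together gives one ordering: b < u < f < c < e < q < t < z < n < k.
Counting 9 from the smallest end gives n.

n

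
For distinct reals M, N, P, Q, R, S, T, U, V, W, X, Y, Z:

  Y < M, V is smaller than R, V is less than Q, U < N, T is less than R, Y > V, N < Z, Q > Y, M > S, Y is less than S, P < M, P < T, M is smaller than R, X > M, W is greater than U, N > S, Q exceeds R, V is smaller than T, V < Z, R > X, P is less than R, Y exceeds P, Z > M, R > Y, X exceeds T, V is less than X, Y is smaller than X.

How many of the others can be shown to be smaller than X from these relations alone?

From X the given relations immediately reach V, Y, T, M.
From those, P, S — 6 in total.
Nothing else is reachable below X; 6 in all.

6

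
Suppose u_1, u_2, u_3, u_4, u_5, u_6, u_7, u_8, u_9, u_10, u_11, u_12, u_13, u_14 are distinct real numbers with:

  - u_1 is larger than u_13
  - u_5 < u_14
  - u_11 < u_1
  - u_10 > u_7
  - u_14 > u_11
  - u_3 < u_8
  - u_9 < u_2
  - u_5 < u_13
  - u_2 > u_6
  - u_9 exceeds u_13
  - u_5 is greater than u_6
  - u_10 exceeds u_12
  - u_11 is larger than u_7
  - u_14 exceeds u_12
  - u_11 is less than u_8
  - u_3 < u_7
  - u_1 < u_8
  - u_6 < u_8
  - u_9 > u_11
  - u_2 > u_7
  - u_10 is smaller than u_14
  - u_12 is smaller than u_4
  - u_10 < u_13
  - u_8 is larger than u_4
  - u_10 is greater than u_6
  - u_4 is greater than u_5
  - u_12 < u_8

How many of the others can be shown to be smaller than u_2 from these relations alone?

9

Directly below u_2: u_6, u_7, u_9.
One step further: u_3, u_11, u_13 (6 so far).
One step further: u_5, u_10 (8 so far).
One step further: u_12 (9 so far).
No other element is forced below u_2 by the given relations, so the count is 9.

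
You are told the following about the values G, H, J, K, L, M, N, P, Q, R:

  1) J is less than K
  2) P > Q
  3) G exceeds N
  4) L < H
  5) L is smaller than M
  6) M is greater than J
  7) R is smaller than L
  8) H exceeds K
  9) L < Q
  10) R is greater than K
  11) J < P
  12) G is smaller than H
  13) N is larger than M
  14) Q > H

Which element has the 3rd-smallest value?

R

Piecing the relations together gives one ordering: J < K < R < L < M < N < G < H < Q < P.
Counting 3 from the smallest end gives R.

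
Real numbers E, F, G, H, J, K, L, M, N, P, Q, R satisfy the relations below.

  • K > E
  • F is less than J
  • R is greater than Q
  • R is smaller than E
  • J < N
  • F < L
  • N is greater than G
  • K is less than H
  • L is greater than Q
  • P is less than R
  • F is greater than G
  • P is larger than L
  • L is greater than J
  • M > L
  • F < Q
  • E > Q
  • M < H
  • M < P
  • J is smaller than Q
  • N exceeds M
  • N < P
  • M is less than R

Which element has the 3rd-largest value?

Chaining the given pairs: G < F < J < Q < L < M < N < P < R < E < K < H.
Counting 3 from the largest end gives E.

E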